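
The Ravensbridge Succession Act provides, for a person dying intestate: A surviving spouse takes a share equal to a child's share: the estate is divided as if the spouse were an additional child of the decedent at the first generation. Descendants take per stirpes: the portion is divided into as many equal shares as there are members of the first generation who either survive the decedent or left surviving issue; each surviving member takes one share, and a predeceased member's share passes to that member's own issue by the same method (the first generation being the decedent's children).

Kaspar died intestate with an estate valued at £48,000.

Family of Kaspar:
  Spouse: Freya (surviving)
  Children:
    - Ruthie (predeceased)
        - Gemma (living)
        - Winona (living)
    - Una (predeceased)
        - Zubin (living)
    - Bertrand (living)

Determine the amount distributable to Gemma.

The spouse counts as an additional share at the children's level, so there are 4 primary shares of £12,000. Freya takes one such share (£12,000).
The children's combined portion (£36,000) is divided into 3 shares of £12,000: Bertrand takes £12,000; Ruthie's £12,000 share passes to Ruthie's issue; Una's £12,000 share passes to Una's issue.
Ruthie's share (£12,000) is divided into 2 shares of £6,000: Gemma and Winona each take £6,000.
Una's share (£12,000) passes entirely to Zubin.

Gemma receives £6,000.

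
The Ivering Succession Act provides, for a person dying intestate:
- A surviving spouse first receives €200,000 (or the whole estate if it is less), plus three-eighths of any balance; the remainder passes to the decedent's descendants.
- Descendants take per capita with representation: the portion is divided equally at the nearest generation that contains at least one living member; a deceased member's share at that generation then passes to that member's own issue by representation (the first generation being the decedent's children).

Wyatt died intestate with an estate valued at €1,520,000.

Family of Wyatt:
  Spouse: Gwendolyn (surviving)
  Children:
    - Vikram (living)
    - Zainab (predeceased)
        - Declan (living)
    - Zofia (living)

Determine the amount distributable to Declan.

Declan receives €275,000.

Gwendolyn first takes €200,000, leaving a balance of €1,320,000. Gwendolyn then takes three-eighths of the balance (€495,000), for a total of €695,000. The remaining €825,000 passes to the descendants.
The descendants' portion (€825,000) is divided into 3 shares of €275,000: Vikram and Zofia each take €275,000; Zainab's €275,000 share passes to Zainab's issue.
Zainab's share (€275,000) passes entirely to Declan.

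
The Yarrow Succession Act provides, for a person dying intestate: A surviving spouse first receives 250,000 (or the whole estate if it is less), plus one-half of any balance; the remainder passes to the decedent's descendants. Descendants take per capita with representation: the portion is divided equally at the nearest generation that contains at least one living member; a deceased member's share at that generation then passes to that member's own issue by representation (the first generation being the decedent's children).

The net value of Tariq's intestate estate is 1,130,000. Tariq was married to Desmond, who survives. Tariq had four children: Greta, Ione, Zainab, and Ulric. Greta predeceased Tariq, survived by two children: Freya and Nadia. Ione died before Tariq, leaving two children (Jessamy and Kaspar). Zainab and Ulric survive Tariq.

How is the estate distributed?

Desmond: 690,000; Freya: 55,000; Nadia: 55,000; Jessamy: 55,000; Kaspar: 55,000; Zainab: 110,000; Ulric: 110,000

Desmond first takes 250,000, leaving a balance of 880,000. Desmond then takes one-half of the balance (440,000), for a total of 690,000. The remaining 440,000 passes to the descendants.
The descendants' portion (440,000) is divided into 4 shares of 110,000: Zainab and Ulric each take 110,000; Greta's 110,000 share passes to Greta's issue; Ione's 110,000 share passes to Ione's issue.
Greta's share (110,000) is divided into 2 shares of 55,000: Freya and Nadia each take 55,000.
Ione's share (110,000) is divided into 2 shares of 55,000: Jessamy and Kaspar each take 55,000.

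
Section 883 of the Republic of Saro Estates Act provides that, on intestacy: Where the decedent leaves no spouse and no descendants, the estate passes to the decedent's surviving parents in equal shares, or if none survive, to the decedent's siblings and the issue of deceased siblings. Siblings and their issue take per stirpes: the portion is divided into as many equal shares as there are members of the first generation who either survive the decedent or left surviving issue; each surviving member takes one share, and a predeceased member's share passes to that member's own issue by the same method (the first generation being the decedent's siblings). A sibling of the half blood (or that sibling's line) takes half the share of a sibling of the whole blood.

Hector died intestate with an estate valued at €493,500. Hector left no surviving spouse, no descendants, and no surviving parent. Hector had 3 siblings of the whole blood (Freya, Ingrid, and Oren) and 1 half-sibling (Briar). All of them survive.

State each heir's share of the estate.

Freya: €141,000; Ingrid: €141,000; Briar: €70,500; Oren: €141,000

The entire €493,500 passes to the siblings and their issue.
Counting each half-blood sibling's line as half a unit, there are 7/2 units in €493,500, so one unit is €141,000. Whole-blood lines (Freya, Ingrid, and Oren) take €141,000 each; half-blood lines (Briar) take €70,500 each.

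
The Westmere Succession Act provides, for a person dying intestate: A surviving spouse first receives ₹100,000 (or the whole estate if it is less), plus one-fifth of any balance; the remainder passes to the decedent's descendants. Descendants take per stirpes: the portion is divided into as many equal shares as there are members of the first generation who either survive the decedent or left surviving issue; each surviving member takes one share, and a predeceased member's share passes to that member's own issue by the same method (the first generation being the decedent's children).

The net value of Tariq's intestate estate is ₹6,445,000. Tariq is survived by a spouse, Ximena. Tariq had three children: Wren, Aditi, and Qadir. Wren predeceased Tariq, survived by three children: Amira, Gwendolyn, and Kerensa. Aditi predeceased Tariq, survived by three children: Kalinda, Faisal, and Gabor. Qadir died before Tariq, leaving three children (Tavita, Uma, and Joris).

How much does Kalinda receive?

Kalinda receives ₹564,000.

Ximena first takes ₹100,000, leaving a balance of ₹6,345,000. Ximena then takes one-fifth of the balance (₹1,269,000), for a total of ₹1,369,000. The remaining ₹5,076,000 passes to the descendants.
The descendants' portion (₹5,076,000) is divided into 3 shares of ₹1,692,000: Wren's ₹1,692,000 share passes to Wren's issue; Aditi's ₹1,692,000 share passes to Aditi's issue; Qadir's ₹1,692,000 share passes to Qadir's issue.
Wren's share (₹1,692,000) is divided into 3 shares of ₹564,000: Amira, Gwendolyn, and Kerensa each take ₹564,000.
Aditi's share (₹1,692,000) is divided into 3 shares of ₹564,000: Kalinda, Faisal, and Gabor each take ₹564,000.
Qadir's share (₹1,692,000) is divided into 3 shares of ₹564,000: Tavita, Uma, and Joris each take ₹564,000.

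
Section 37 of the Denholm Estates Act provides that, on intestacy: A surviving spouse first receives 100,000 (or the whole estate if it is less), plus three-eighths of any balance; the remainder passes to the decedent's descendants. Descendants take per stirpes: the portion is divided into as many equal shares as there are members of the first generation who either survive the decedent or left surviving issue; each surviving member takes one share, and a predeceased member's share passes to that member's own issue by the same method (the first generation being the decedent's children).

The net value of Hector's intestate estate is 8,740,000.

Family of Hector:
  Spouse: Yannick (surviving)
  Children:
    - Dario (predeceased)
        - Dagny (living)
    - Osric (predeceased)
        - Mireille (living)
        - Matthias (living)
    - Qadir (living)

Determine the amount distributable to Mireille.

Yannick first takes 100,000, leaving a balance of 8,640,000. Yannick then takes three-eighths of the balance (3,240,000), for a total of 3,340,000. The remaining 5,400,000 passes to the descendants.
The descendants' portion (5,400,000) is divided into 3 shares of 1,800,000: Qadir takes 1,800,000; Dario's 1,800,000 share passes to Dario's issue; Osric's 1,800,000 share passes to Osric's issue.
Dario's share (1,800,000) passes entirely to Dagny.
Osric's share (1,800,000) is divided into 2 shares of 900,000: Mireille and Matthias each take 900,000.

Mireille receives 900,000.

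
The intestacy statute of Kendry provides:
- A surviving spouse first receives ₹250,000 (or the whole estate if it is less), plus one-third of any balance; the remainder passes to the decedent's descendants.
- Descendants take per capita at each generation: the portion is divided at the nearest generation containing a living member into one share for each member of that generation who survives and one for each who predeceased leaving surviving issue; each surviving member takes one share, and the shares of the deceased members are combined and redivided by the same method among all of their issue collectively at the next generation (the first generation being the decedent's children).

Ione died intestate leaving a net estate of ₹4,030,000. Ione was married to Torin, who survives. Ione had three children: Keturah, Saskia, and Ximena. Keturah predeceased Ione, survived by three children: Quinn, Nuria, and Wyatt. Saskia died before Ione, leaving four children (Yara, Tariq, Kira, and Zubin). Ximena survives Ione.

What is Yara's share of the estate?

Torin first takes ₹250,000, leaving a balance of ₹3,780,000. Torin then takes one-third of the balance (₹1,260,000), for a total of ₹1,510,000. The remaining ₹2,520,000 passes to the descendants.
The descendants' portion (₹2,520,000) is divided at the children's generation into 3 shares of ₹840,000. Ximena takes ₹840,000. The 2 shares of the deceased (Keturah and Saskia) are combined into a pool of ₹1,680,000.
That pool (₹1,680,000) is divided at the grandchildren's generation equally among Quinn, Nuria, Wyatt, Yara, Tariq, Kira, and Zubin: ₹240,000 each.

Yara receives ₹240,000.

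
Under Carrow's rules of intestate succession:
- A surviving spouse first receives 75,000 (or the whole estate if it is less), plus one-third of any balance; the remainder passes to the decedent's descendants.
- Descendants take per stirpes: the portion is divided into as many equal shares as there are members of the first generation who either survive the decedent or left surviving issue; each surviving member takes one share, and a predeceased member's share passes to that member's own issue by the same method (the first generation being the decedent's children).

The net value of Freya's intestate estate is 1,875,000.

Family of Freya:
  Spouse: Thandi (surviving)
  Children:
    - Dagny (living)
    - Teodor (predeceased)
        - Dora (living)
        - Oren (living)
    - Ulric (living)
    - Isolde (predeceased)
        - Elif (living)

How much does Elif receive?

Elif receives 300,000.

Thandi first takes 75,000, leaving a balance of 1,800,000. Thandi then takes one-third of the balance (600,000), for a total of 675,000. The remaining 1,200,000 passes to the descendants.
The descendants' portion (1,200,000) is divided into 4 shares of 300,000: Dagny and Ulric each take 300,000; Teodor's 300,000 share passes to Teodor's issue; Isolde's 300,000 share passes to Isolde's issue.
Teodor's share (300,000) is divided into 2 shares of 150,000: Dora and Oren each take 150,000.
Isolde's share (300,000) passes entirely to Elif.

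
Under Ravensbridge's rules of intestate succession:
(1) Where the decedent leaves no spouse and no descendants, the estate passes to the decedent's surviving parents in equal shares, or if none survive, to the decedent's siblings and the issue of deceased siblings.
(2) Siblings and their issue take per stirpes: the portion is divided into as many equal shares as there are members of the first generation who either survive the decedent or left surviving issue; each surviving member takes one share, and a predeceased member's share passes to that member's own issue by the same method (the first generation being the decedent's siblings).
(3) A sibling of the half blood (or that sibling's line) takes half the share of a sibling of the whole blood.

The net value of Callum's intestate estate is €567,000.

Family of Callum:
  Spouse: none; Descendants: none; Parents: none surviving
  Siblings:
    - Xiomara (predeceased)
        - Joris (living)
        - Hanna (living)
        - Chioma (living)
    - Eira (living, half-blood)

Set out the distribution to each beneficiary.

Joris: €126,000; Hanna: €126,000; Chioma: €126,000; Eira: €189,000

The entire €567,000 passes to the siblings and their issue.
Counting each half-blood sibling's line as half a unit, there are 3/2 units in €567,000, so one unit is €378,000. Whole-blood lines (Xiomara) take €378,000 each; half-blood lines (Eira) take €189,000 each.
Xiomara's share (€378,000) is divided into 3 shares of €126,000: Joris, Hanna, and Chioma each take €126,000.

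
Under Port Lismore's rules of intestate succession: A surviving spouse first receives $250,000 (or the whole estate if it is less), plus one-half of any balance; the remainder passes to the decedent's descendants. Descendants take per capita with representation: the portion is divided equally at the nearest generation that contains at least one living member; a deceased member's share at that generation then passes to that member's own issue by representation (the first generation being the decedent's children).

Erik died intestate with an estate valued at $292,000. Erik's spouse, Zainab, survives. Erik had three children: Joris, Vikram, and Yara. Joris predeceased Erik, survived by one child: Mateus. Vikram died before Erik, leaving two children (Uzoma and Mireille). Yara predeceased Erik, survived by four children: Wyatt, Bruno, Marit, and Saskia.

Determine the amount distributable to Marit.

Marit receives $3,000.

Zainab first takes $250,000, leaving a balance of $42,000. Zainab then takes one-half of the balance ($21,000), for a total of $271,000. The remaining $21,000 passes to the descendants.
No child survives, so the initial division is made at the grandchildren's generation.
The descendants' portion ($21,000) is divided into 7 shares of $3,000: Mateus, Uzoma, Mireille, Wyatt, Bruno, Marit, and Saskia each take $3,000.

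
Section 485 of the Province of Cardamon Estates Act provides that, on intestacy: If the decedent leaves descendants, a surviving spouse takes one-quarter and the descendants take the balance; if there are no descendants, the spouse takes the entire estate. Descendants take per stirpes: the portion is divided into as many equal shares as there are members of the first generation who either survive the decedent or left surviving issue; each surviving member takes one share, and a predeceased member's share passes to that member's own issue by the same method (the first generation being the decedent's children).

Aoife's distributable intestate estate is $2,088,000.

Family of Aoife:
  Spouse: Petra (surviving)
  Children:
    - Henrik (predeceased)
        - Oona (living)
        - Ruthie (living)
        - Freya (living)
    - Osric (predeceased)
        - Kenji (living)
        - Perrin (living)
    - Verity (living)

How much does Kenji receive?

Kenji receives $261,000.

Petra takes one-quarter of $2,088,000 = $522,000. The remaining $1,566,000 passes to the descendants.
The descendants' portion ($1,566,000) is divided into 3 shares of $522,000: Verity takes $522,000; Henrik's $522,000 share passes to Henrik's issue; Osric's $522,000 share passes to Osric's issue.
Henrik's share ($522,000) is divided into 3 shares of $174,000: Oona, Ruthie, and Freya each take $174,000.
Osric's share ($522,000) is divided into 2 shares of $261,000: Kenji and Perrin each take $261,000.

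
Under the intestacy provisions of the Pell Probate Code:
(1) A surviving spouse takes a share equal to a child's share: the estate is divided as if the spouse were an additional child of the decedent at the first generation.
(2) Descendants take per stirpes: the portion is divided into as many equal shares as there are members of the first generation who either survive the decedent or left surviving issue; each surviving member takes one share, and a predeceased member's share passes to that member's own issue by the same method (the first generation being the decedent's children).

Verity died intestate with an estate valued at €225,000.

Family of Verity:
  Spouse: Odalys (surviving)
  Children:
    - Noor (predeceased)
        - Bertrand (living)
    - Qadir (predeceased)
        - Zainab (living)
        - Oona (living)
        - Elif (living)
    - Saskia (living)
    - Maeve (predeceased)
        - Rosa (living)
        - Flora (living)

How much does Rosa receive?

The spouse counts as an additional share at the children's level, so there are 5 primary shares of €45,000. Odalys takes one such share (€45,000).
The children's combined portion (€180,000) is divided into 4 shares of €45,000: Saskia takes €45,000; Noor's €45,000 share passes to Noor's issue; Qadir's €45,000 share passes to Qadir's issue; Maeve's €45,000 share passes to Maeve's issue.
Noor's share (€45,000) passes entirely to Bertrand.
Qadir's share (€45,000) is divided into 3 shares of €15,000: Zainab, Oona, and Elif each take €15,000.
Maeve's share (€45,000) is divided into 2 shares of €22,500: Rosa and Flora each take €22,500.

Rosa receives €22,500.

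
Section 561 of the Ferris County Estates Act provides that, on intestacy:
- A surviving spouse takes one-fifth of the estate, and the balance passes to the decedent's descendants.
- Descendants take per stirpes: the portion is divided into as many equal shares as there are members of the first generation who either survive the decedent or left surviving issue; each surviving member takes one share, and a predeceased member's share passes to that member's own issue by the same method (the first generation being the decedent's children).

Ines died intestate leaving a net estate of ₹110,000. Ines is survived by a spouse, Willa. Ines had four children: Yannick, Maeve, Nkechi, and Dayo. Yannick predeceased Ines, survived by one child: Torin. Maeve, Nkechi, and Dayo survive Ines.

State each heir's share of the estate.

Willa takes one-fifth of ₹110,000 = ₹22,000. The remaining ₹88,000 passes to the descendants.
The descendants' portion (₹88,000) is divided into 4 shares of ₹22,000: Maeve, Nkechi, and Dayo each take ₹22,000; Yannick's ₹22,000 share passes to Yannick's issue.
Yannick's share (₹22,000) passes entirely to Torin.

Willa: ₹22,000; Torin: ₹22,000; Maeve: ₹22,000; Nkechi: ₹22,000; Dayo: ₹22,000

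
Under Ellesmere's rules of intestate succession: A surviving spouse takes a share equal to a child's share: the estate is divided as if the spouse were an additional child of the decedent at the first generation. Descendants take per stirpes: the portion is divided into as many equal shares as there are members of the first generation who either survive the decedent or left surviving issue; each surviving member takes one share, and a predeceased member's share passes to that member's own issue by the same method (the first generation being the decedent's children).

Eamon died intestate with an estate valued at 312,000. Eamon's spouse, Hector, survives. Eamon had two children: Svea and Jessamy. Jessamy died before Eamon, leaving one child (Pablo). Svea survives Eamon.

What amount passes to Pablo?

The spouse counts as an additional share at the children's level, so there are 3 primary shares of 104,000. Hector takes one such share (104,000).
The children's combined portion (208,000) is divided into 2 shares of 104,000: Svea takes 104,000; Jessamy's 104,000 share passes to Jessamy's issue.
Jessamy's share (104,000) passes entirely to Pablo.

Pablo receives 104,000.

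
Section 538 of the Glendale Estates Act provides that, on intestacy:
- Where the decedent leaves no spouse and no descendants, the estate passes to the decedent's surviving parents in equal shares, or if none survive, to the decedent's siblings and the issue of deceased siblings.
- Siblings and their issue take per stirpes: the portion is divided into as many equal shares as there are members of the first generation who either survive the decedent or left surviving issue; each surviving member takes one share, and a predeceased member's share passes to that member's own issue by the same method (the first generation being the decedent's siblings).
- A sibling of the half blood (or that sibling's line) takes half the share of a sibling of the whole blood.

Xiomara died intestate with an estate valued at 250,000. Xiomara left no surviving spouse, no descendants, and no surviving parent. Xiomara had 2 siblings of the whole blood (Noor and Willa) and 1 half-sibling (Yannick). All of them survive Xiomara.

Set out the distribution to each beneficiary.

Yannick: 50,000; Noor: 100,000; Willa: 100,000

The entire 250,000 passes to the siblings and their issue.
Counting each half-blood sibling's line as half a unit, there are 5/2 units in 250,000, so one unit is 100,000. Whole-blood lines (Noor and Willa) take 100,000 each; half-blood lines (Yannick) take 50,000 each.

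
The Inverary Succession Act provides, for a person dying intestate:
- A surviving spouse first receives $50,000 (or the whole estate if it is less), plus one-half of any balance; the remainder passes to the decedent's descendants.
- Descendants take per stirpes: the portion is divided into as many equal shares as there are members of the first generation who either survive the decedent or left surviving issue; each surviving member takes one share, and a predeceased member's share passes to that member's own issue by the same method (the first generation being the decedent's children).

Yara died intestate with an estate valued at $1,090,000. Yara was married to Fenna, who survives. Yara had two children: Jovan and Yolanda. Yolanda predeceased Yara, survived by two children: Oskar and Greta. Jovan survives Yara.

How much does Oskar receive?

Oskar receives $130,000.

Fenna first takes $50,000, leaving a balance of $1,040,000. Fenna then takes one-half of the balance ($520,000), for a total of $570,000. The remaining $520,000 passes to the descendants.
The descendants' portion ($520,000) is divided into 2 shares of $260,000: Jovan takes $260,000; Yolanda's $260,000 share passes to Yolanda's issue.
Yolanda's share ($260,000) is divided into 2 shares of $130,000: Oskar and Greta each take $130,000.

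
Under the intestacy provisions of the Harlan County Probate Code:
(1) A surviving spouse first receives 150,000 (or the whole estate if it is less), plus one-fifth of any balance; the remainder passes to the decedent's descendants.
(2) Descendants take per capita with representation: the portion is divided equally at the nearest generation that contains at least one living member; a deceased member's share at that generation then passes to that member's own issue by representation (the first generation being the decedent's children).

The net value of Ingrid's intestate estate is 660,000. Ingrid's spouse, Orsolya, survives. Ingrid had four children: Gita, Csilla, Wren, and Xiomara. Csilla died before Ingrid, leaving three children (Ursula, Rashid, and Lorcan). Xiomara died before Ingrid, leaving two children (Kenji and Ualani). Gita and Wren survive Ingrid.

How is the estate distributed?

Orsolya: 252,000; Gita: 102,000; Ursula: 34,000; Rashid: 34,000; Lorcan: 34,000; Wren: 102,000; Kenji: 51,000; Ualani: 51,000

Orsolya first takes 150,000, leaving a balance of 510,000. Orsolya then takes one-fifth of the balance (102,000), for a total of 252,000. The remaining 408,000 passes to the descendants.
The descendants' portion (408,000) is divided into 4 shares of 102,000: Gita and Wren each take 102,000; Csilla's 102,000 share passes to Csilla's issue; Xiomara's 102,000 share passes to Xiomara's issue.
Csilla's share (102,000) is divided into 3 shares of 34,000: Ursula, Rashid, and Lorcan each take 34,000.
Xiomara's share (102,000) is divided into 2 shares of 51,000: Kenji and Ualani each take 51,000.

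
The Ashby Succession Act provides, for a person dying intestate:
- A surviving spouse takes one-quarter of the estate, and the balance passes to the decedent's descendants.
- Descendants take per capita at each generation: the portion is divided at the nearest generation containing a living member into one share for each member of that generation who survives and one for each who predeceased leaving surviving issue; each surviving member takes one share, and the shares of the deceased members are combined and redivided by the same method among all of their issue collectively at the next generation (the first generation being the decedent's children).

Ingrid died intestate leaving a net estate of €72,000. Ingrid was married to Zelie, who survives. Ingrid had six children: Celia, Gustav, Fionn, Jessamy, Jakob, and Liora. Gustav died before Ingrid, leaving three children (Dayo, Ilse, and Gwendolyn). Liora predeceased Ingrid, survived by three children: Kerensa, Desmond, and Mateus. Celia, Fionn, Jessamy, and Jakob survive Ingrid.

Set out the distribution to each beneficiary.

Zelie: €18,000; Celia: €9,000; Dayo: €3,000; Ilse: €3,000; Gwendolyn: €3,000; Fionn: €9,000; Jessamy: €9,000; Jakob: €9,000; Kerensa: €3,000; Desmond: €3,000; Mateus: €3,000

Zelie takes one-quarter of €72,000 = €18,000. The remaining €54,000 passes to the descendants.
The descendants' portion (€54,000) is divided at the children's generation into 6 shares of €9,000. Celia, Fionn, Jessamy, and Jakob each take €9,000. The 2 shares of the deceased (Gustav and Liora) are combined into a pool of €18,000.
That pool (€18,000) is divided at the grandchildren's generation equally among Dayo, Ilse, Gwendolyn, Kerensa, Desmond, and Mateus: €3,000 each.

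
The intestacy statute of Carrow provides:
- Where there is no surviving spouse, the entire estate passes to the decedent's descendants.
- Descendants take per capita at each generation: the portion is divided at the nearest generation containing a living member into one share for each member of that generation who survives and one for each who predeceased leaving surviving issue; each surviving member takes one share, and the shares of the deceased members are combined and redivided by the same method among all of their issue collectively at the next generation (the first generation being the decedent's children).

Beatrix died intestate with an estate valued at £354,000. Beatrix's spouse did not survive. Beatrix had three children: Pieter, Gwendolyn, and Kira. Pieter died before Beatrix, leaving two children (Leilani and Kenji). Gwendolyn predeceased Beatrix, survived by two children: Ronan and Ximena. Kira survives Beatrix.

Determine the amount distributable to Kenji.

The entire £354,000 passes to the descendants.
That amount (£354,000) is divided at the children's generation into 3 shares of £118,000. Kira takes £118,000. The 2 shares of the deceased (Pieter and Gwendolyn) are combined into a pool of £236,000.
That pool (£236,000) is divided at the grandchildren's generation equally among Leilani, Kenji, Ronan, and Ximena: £59,000 each.

Kenji receives £59,000.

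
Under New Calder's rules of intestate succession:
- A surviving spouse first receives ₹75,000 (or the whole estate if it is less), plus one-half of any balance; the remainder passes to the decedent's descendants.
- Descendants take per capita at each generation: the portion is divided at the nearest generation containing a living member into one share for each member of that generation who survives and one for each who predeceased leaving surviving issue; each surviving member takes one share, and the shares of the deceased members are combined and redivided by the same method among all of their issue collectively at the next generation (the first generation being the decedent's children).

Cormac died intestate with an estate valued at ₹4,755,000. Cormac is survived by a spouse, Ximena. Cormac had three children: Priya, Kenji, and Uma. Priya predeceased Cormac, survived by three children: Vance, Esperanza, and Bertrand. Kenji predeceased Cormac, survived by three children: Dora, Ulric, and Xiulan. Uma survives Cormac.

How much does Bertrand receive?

Ximena first takes ₹75,000, leaving a balance of ₹4,680,000. Ximena then takes one-half of the balance (₹2,340,000), for a total of ₹2,415,000. The remaining ₹2,340,000 passes to the descendants.
The descendants' portion (₹2,340,000) is divided at the children's generation into 3 shares of ₹780,000. Uma takes ₹780,000. The 2 shares of the deceased (Priya and Kenji) are combined into a pool of ₹1,560,000.
That pool (₹1,560,000) is divided at the grandchildren's generation equally among Vance, Esperanza, Bertrand, Dora, Ulric, and Xiulan: ₹260,000 each.

Bertrand receives ₹260,000.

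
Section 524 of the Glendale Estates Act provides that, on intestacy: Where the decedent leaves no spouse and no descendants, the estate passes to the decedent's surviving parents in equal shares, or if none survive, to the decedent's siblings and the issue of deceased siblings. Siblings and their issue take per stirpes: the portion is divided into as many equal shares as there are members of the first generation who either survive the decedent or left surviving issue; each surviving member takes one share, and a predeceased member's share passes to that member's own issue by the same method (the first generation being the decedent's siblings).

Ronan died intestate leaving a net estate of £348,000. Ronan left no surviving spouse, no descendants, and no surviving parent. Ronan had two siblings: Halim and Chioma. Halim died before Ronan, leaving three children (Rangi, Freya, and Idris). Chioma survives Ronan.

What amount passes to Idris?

Idris receives £58,000.

The entire £348,000 passes to the siblings and their issue.
That amount (£348,000) is divided into 2 shares of £174,000: Chioma takes £174,000; Halim's £174,000 share passes to Halim's issue.
Halim's share (£174,000) is divided into 3 shares of £58,000: Rangi, Freya, and Idris each take £58,000.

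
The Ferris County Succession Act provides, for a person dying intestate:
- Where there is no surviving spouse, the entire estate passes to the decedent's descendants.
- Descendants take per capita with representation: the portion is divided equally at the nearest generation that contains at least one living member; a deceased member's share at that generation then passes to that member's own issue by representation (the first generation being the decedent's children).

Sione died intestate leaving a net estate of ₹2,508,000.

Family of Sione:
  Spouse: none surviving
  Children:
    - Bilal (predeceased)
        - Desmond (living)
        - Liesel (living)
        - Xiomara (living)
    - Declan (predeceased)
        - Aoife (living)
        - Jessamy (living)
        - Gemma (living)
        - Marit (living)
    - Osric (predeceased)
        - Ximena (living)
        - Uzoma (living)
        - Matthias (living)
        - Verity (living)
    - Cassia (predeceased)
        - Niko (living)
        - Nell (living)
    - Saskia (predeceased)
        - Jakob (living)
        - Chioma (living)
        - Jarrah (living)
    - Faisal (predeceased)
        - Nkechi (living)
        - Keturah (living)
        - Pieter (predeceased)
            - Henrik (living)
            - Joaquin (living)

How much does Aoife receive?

The entire ₹2,508,000 passes to the descendants.
No child survives, so the initial division is made at the grandchildren's generation.
That amount (₹2,508,000) is divided into 19 shares of ₹132,000: Desmond, Liesel, Xiomara, Aoife, Jessamy, Gemma, Marit, Ximena, Uzoma, Matthias, Verity, Niko, Nell, Jakob, Chioma, Jarrah, Nkechi, and Keturah each take ₹132,000; Pieter's ₹132,000 share passes to Pieter's issue.
Pieter's share (₹132,000) is divided into 2 shares of ₹66,000: Henrik and Joaquin each take ₹66,000.

Aoife receives ₹132,000.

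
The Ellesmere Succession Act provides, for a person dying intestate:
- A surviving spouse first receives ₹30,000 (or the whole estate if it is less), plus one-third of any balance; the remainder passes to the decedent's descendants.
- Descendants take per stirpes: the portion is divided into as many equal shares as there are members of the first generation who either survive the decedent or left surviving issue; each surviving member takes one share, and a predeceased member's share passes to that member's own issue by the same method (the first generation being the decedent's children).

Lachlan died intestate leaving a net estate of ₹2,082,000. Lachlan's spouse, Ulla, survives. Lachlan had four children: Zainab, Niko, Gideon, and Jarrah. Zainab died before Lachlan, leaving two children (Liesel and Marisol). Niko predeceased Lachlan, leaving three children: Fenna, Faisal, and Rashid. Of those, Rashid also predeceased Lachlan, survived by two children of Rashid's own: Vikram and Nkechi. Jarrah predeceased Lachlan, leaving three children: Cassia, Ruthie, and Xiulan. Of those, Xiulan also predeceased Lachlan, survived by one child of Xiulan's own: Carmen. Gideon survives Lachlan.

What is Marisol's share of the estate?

Marisol receives ₹171,000.

Ulla first takes ₹30,000, leaving a balance of ₹2,052,000. Ulla then takes one-third of the balance (₹684,000), for a total of ₹714,000. The remaining ₹1,368,000 passes to the descendants.
The descendants' portion (₹1,368,000) is divided into 4 shares of ₹342,000: Gideon takes ₹342,000; Zainab's ₹342,000 share passes to Zainab's issue; Niko's ₹342,000 share passes to Niko's issue; Jarrah's ₹342,000 share passes to Jarrah's issue.
Zainab's share (₹342,000) is divided into 2 shares of ₹171,000: Liesel and Marisol each take ₹171,000.
Niko's share (₹342,000) is divided into 3 shares of ₹114,000: Fenna and Faisal each take ₹114,000; Rashid's ₹114,000 share passes to Rashid's issue.
Rashid's share (₹114,000) is divided into 2 shares of ₹57,000: Vikram and Nkechi each take ₹57,000.
Jarrah's share (₹342,000) is divided into 3 shares of ₹114,000: Cassia and Ruthie each take ₹114,000; Xiulan's ₹114,000 share passes to Xiulan's issue.
Xiulan's share (₹114,000) passes entirely to Carmen.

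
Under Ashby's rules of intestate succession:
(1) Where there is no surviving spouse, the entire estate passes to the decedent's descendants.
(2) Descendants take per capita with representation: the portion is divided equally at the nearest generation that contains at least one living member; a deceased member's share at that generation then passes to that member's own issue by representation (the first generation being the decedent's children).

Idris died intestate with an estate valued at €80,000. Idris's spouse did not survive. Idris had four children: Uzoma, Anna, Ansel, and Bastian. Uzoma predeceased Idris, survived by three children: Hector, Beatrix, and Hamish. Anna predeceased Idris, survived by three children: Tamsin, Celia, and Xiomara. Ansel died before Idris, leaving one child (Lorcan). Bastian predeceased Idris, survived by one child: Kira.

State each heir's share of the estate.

The entire €80,000 passes to the descendants.
No child survives, so the initial division is made at the grandchildren's generation.
That amount (€80,000) is divided into 8 shares of €10,000: Hector, Beatrix, Hamish, Tamsin, Celia, Xiomara, Lorcan, and Kira each take €10,000.

Hector: €10,000; Beatrix: €10,000; Hamish: €10,000; Tamsin: €10,000; Celia: €10,000; Xiomara: €10,000; Lorcan: €10,000; Kira: €10,000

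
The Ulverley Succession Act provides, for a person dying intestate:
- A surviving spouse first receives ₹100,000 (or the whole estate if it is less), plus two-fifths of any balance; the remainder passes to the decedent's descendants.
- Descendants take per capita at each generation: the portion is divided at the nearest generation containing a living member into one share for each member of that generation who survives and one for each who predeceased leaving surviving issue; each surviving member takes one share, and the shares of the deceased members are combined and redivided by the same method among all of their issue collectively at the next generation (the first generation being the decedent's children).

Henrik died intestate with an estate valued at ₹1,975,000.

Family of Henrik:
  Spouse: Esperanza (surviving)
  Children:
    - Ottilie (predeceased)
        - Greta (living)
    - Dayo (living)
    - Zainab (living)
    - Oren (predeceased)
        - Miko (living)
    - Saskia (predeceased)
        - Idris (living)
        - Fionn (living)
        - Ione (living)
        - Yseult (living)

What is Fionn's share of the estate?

Esperanza first takes ₹100,000, leaving a balance of ₹1,875,000. Esperanza then takes two-fifths of the balance (₹750,000), for a total of ₹850,000. The remaining ₹1,125,000 passes to the descendants.
The descendants' portion (₹1,125,000) is divided at the children's generation into 5 shares of ₹225,000. Dayo and Zainab each take ₹225,000. The 3 shares of the deceased (Ottilie, Oren, and Saskia) are combined into a pool of ₹675,000.
That pool (₹675,000) is divided at the grandchildren's generation equally among Greta, Miko, Idris, Fionn, Ione, and Yseult: ₹112,500 each.

Fionn receives ₹112,500.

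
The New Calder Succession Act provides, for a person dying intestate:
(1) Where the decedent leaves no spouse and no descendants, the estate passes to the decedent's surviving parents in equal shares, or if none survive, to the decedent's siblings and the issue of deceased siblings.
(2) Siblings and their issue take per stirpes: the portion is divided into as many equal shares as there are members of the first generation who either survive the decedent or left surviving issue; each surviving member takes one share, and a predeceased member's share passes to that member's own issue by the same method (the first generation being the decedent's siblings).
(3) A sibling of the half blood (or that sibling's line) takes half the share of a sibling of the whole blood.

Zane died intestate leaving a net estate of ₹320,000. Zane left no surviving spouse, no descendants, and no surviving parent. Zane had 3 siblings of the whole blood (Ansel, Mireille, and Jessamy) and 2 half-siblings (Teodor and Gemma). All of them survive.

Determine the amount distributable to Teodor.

Teodor receives ₹40,000.

The entire ₹320,000 passes to the siblings and their issue.
Counting each half-blood sibling's line as half a unit, there are 4 units in ₹320,000, so one unit is ₹80,000. Whole-blood lines (Ansel, Mireille, and Jessamy) take ₹80,000 each; half-blood lines (Teodor and Gemma) take ₹40,000 each.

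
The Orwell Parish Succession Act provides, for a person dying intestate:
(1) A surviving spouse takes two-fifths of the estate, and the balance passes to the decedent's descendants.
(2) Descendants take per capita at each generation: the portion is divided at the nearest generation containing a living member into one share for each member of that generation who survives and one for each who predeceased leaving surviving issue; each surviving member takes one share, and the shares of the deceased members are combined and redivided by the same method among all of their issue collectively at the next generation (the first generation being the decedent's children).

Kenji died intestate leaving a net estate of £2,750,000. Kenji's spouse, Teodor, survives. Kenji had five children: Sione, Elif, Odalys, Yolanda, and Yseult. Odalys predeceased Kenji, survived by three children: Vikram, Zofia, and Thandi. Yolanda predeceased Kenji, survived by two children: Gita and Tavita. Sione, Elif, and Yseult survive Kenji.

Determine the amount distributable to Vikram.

Teodor takes two-fifths of £2,750,000 = £1,100,000. The remaining £1,650,000 passes to the descendants.
The descendants' portion (£1,650,000) is divided at the children's generation into 5 shares of £330,000. Sione, Elif, and Yseult each take £330,000. The 2 shares of the deceased (Odalys and Yolanda) are combined into a pool of £660,000.
That pool (£660,000) is divided at the grandchildren's generation equally among Vikram, Zofia, Thandi, Gita, and Tavita: £132,000 each.

Vikram receives £132,000.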